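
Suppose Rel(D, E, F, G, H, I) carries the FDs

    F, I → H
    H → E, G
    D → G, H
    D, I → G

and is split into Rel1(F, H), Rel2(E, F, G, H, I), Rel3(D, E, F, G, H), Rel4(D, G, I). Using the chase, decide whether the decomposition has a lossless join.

No

Chase test. Columns are D, E, F, G, H, I; row i has aⱼ where attribute j ∈ Reli, else bᵢⱼ.
Initial tableau (one row per fragment):
  row 1: b11 b12 a3 b14 a5 b16
  row 2: b21 a2 a3 a4 a5 a6
  row 3: a1 a2 a3 a4 a5 b36
  row 4: a1 b42 b43 a4 b45 a6
Rows 1 and 2 agree on H; apply H→E, G and equate their E, G entries.
Rows 3 and 4 agree on D; apply D→G, H and equate their G, H entries.
Rows 1 and 4 agree on H; apply H→E, G and equate their E, G entries.
No row becomes fully distinguished — the join is lossy.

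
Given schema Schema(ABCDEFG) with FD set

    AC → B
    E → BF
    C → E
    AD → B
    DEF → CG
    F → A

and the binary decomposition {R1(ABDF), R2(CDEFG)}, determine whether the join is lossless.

Common attributes: R1 ∩ R2 = {DF}.
Closure of {DF}: F → A applies, adding A; AD → B applies, adding B. So (DF)⁺ = {ABDF}.
This closure contains every attribute of R1, so R1 ∩ R2 → R1. The join is lossless.

Yes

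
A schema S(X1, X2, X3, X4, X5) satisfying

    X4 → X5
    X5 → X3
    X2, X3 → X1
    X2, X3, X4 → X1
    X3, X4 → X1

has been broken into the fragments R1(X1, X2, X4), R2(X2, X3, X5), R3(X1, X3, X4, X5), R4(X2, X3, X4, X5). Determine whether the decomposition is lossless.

Chase test. Columns are X1, X2, X3, X4, X5; row i has aⱼ where attribute j ∈ Ri, else bᵢⱼ.
Initial tableau (one row per fragment):
  row 1: a1 a2 b13 a4 b15
  row 2: b21 a2 a3 b24 a5
  row 3: a1 b32 a3 a4 a5
  row 4: b41 a2 a3 a4 a5
Rows 1 and 3 agree on X4; apply X4→X5 and equate their X5 entries.
Rows 1 and 2 agree on X5; apply X5→X3 and equate their X3 entries.
Rows 1 and 2 agree on X2, X3; apply X2, X3→X1 and equate their X1 entries.
Rows 1 and 4 agree on X2, X3; apply X2, X3→X1 and equate their X1 entries.
Row 1 is now all distinguished symbols — the join is lossless.

Yes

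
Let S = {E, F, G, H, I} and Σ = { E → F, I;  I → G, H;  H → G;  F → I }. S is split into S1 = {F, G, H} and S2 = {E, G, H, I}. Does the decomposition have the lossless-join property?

No

Common attributes: S1 ∩ S2 = {G, H}.
No dependency enlarges {G, H}, so (G, H)⁺ = {G, H}.
The closure contains neither all of S1 = {F, G, H} nor all of S2 = {E, G, H, I}, so the common attributes are not a superkey of either fragment. The join is lossy.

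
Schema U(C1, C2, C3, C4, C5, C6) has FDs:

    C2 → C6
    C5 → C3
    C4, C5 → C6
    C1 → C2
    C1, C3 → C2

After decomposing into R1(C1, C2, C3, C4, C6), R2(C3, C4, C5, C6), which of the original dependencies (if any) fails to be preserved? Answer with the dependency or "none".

C2 → C6 lies within R1.
C5 → C3 lies within R2.
C4, C5 → C6 lies within R2.
C1 → C2 lies within R1.
C1, C3 → C2 lies within R1.
Every dependency is enforceable on the fragments, so the decomposition is dependency-preserving.

none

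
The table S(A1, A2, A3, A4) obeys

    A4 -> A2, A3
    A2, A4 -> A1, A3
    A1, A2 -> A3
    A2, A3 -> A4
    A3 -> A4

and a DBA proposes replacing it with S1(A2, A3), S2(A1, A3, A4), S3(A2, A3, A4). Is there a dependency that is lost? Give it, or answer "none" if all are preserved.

Check A1, A2 → A3: no single fragment contains all of {A1, A2, A3}, and the restricted closure of {A1, A2} across the fragments never reaches {A3}.
A4 → A2, A3 is preserved.
A2, A4 → A1, A3 is preserved.
A2, A3 → A4 is preserved.
A3 → A4 is preserved.

A1, A2 -> A3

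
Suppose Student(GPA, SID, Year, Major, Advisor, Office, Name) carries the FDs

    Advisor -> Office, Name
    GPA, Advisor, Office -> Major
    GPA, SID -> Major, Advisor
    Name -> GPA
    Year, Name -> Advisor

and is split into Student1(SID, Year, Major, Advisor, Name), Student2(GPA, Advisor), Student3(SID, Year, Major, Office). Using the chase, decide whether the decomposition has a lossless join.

No

Chase test. Columns are GPA, SID, Year, Major, Advisor, Office, Name; row i has aⱼ where attribute j ∈ Studenti, else bᵢⱼ.
Initial tableau (one row per fragment):
  row 1: b11 a2 a3 a4 a5 b16 a7
  row 2: a1 b22 b23 b24 a5 b26 b27
  row 3: b31 a2 a3 a4 b35 a6 b37
Rows 1 and 2 agree on Advisor; apply Advisor→Office, Name and equate their Office, Name entries.
Rows 1 and 2 agree on Name; apply Name→GPA and equate their GPA entries.
Rows 1 and 2 agree on GPA, Advisor, Office; apply GPA, Advisor, Office→Major and equate their Major entries.
No row becomes fully distinguished — the join is lossy.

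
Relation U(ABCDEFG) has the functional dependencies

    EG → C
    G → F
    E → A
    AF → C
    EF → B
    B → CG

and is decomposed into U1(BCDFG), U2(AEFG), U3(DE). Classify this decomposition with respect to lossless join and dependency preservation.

Lossless test (chase): Rows 2 and 3 agree on E; apply E→A and equate their A entries. No row becomes fully distinguished — the join is lossy.
Dependency preservation: the restricted closure of {EG} across the fragments never reaches {C}, so EG → C cannot be enforced without a join — not preserved.

lossy and not dependency-preserving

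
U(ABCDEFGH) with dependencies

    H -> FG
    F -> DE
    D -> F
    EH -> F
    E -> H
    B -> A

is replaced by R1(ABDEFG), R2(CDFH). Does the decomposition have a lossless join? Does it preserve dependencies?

Lossless test: (DF)⁺ = {DEFGH}, which is a superkey of neither fragment — lossy.
Dependency preservation: H → FG; EH → F; E → H are not contained in any single fragment, but the restricted closure of each left-hand side across the fragments still reaches the right-hand side; the remaining FDs each lie inside some fragment. All dependencies are preserved.

lossy but dependency-preserving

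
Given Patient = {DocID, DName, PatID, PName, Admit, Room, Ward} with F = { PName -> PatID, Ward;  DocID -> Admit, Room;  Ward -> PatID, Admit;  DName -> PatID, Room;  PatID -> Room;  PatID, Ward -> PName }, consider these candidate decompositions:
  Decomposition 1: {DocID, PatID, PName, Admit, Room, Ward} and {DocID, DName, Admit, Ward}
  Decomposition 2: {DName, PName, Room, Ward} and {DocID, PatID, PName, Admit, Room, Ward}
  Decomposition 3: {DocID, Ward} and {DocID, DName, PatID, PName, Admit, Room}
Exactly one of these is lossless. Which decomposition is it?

Decomposition 1

Decomposition 1: common = {DocID, Admit, Ward}, closure = {DocID, PatID, PName, Admit, Room, Ward} → lossless.
Decomposition 2: common = {PName, Room, Ward}, closure = {PatID, PName, Admit, Room, Ward} → lossy.
Decomposition 3: common = {DocID}, closure = {DocID, Admit, Room} → lossy.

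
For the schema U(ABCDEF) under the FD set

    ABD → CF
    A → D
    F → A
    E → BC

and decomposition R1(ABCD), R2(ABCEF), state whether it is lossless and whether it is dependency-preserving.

lossless and dependency-preserving

Lossless test: (ABC)⁺ = {ABCDF}, which contains all of one fragment — lossless.
Dependency preservation: ABD → CF is not contained in any single fragment, but the restricted closure of its left-hand side across the fragments still reaches the right-hand side; the remaining FDs each lie inside some fragment. All dependencies are preserved.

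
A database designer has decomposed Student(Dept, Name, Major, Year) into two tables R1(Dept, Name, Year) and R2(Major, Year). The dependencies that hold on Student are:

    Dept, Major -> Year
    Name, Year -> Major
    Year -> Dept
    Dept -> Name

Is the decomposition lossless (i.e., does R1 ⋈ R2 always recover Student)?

Common attributes: R1 ∩ R2 = {Year}.
Closure of {Year}: Year → Dept applies, adding Dept; Dept → Name applies, adding Name; Name, Year → Major applies, adding Major. So (Year)⁺ = {Dept, Name, Major, Year}.
This closure contains every attribute of R1, so R1 ∩ R2 → R1. The join is lossless.

Yes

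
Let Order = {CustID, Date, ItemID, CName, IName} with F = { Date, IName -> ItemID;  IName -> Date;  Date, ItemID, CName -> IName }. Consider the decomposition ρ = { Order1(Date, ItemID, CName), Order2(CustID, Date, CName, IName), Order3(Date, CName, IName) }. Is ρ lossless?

Chase test. Columns are CustID, Date, ItemID, CName, IName; row i has aⱼ where attribute j ∈ Orderi, else bᵢⱼ.
Initial tableau (one row per fragment):
  row 1: b11 a2 a3 a4 b15
  row 2: a1 a2 b23 a4 a5
  row 3: b31 a2 b33 a4 a5
Rows 2 and 3 agree on Date, IName; apply Date, IName→ItemID and equate their ItemID entries.
No row becomes fully distinguished — the join is lossy.

No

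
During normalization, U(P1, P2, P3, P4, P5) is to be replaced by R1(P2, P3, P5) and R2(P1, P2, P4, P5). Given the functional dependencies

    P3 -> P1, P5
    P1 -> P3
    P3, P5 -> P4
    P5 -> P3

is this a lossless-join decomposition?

Yes

Common attributes: R1 ∩ R2 = {P2, P5}.
Closure of {P2, P5}: P5 → P3 applies, adding P3; P3 → P1, P5 applies, adding P1; P3, P5 → P4 applies, adding P4. So (P2, P5)⁺ = {P1, P2, P3, P4, P5}.
This closure contains every attribute of R1, so R1 ∩ R2 → R1. The join is lossless.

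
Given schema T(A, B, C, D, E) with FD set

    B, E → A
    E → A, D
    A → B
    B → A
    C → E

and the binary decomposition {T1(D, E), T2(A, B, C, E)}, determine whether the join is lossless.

Common attributes: T1 ∩ T2 = {E}.
Closure of {E}: E → A, D applies, adding A, D; A → B applies, adding B. So (E)⁺ = {A, B, D, E}.
This closure contains every attribute of T1, so T1 ∩ T2 → T1. The join is lossless.

Yes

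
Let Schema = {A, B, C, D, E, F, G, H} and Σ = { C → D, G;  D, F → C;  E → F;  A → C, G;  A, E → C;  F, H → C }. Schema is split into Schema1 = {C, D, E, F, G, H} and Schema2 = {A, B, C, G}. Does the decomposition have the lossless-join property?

No

Common attributes: Schema1 ∩ Schema2 = {C, G}.
Closure of {C, G}: C → D, G applies, adding D. So (C, G)⁺ = {C, D, G}.
The closure contains neither all of Schema1 = {C, D, E, F, G, H} nor all of Schema2 = {A, B, C, G}, so the common attributes are not a superkey of either fragment. The join is lossy.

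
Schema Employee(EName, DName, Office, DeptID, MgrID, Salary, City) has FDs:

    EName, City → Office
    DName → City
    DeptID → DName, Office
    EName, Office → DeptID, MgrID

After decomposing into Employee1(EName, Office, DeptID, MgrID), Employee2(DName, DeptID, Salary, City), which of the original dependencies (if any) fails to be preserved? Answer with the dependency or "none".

Check EName, City → Office: no single fragment contains all of {EName, Office, City}, and the restricted closure of {EName, City} across the fragments never reaches {Office}.
DName → City is preserved.
DeptID → DName, Office is preserved.
EName, Office → DeptID, MgrID is preserved.

EName, City → Office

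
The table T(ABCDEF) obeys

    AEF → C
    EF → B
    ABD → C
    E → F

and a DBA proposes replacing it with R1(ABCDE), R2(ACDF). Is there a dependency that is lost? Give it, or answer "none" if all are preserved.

E → F

Check E → F: no single fragment contains all of {EF}, and the restricted closure of {E} across the fragments never reaches {F}.
AEF → C is preserved.
EF → B is preserved.
ABD → C is preserved.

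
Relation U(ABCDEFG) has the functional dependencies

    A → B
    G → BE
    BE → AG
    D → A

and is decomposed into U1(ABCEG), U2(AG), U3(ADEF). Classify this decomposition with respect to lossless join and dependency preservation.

Lossless test (chase): Rows 1 and 2 agree on A; apply A→B and equate their B entries. Rows 1 and 3 agree on A; apply A→B and equate their B entries. Rows 1 and 2 agree on G; apply G→BE and equate their BE entries. Rows 1 and 3 agree on BE; apply BE→AG and equate their AG entries. No row becomes fully distinguished — the join is lossy.
Dependency preservation: every FD's attributes lie within a single fragment, so each can be enforced locally — preserved.

lossy but dependency-preserving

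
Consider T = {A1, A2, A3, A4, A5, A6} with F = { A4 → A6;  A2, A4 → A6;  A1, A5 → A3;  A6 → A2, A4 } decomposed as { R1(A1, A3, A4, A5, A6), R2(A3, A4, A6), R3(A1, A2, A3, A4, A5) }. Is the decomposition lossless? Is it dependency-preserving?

lossless and dependency-preserving

Lossless test (chase): Rows 1 and 3 agree on A4; apply A4→A6 and equate their A6 entries. Rows 1 and 2 agree on A6; apply A6→A2, A4 and equate their A2, A4 entries. Rows 1 and 3 agree on A6; apply A6→A2, A4 and equate their A2, A4 entries. Row 1 is now all distinguished symbols — the join is lossless.
Dependency preservation: A2, A4 → A6; A6 → A2, A4 are not contained in any single fragment, but the restricted closure of each left-hand side across the fragments still reaches the right-hand side; the remaining FDs each lie inside some fragment. All dependencies are preserved.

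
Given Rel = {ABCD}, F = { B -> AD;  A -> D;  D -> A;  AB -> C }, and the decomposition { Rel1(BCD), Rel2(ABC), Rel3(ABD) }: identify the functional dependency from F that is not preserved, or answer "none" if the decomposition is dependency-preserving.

B → AD lies within Rel3.
A → D lies within Rel3.
D → A lies within Rel3.
AB → C lies within Rel2.
Every dependency is enforceable on the fragments, so the decomposition is dependency-preserving.

none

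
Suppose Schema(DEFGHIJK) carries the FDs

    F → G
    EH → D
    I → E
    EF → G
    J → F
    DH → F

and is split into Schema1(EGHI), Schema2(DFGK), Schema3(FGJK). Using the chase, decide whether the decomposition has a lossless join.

Chase test. Columns are DEFGHIJK; row i has aⱼ where attribute j ∈ Schemai, else bᵢⱼ.
Initial tableau (one row per fragment):
  row 1: b11 a2 b13 a4 a5 a6 b17 b18
  row 2: a1 b22 a3 a4 b25 b26 b27 a8
  row 3: b31 b32 a3 a4 b35 b36 a7 a8
No row becomes fully distinguished — the join is lossy.

No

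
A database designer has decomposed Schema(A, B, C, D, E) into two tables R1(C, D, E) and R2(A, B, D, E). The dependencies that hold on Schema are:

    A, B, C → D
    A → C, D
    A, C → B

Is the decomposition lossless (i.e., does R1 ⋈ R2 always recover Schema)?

Common attributes: R1 ∩ R2 = {D, E}.
No dependency enlarges {D, E}, so (D, E)⁺ = {D, E}.
The closure contains neither all of R1 = {C, D, E} nor all of R2 = {A, B, D, E}, so the common attributes are not a superkey of either fragment. The join is lossy.

No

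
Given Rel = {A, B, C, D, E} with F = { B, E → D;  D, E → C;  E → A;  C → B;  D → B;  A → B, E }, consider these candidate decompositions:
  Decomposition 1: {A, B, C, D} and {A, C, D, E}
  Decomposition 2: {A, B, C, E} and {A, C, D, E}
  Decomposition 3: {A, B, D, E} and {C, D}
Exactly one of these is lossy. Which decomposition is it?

Decomposition 3

Decomposition 1: common = {A, C, D}, closure = {A, B, C, D, E} → lossless.
Decomposition 2: common = {A, C, E}, closure = {A, B, C, D, E} → lossless.
Decomposition 3: common = {D}, closure = {B, D} → lossy.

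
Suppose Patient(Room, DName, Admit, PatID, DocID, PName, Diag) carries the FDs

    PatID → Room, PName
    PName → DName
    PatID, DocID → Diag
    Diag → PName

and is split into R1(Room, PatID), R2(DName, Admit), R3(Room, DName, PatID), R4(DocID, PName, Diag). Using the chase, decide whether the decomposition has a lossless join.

No

Chase test. Columns are Room, DName, Admit, PatID, DocID, PName, Diag; row i has aⱼ where attribute j ∈ Ri, else bᵢⱼ.
Initial tableau (one row per fragment):
  row 1: a1 b12 b13 a4 b15 b16 b17
  row 2: b21 a2 a3 b24 b25 b26 b27
  row 3: a1 a2 b33 a4 b35 b36 b37
  row 4: b41 b42 b43 b44 a5 a6 a7
Rows 1 and 3 agree on PatID; apply PatID→Room, PName and equate their Room, PName entries.
Rows 1 and 3 agree on PName; apply PName→DName and equate their DName entries.
No row becomes fully distinguished — the join is lossy.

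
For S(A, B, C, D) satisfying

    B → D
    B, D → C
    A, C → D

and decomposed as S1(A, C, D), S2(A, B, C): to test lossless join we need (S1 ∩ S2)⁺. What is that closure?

S1 ∩ S2 = {A, C}.
A, C → D applies, adding D
Closure: {A, C, D}.

A, C, D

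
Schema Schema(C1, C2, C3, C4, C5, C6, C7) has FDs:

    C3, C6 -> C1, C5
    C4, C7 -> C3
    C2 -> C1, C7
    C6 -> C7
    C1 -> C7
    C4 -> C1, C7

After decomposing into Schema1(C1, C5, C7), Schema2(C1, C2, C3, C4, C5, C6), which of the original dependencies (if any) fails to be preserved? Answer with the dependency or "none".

C6 -> C7

Check C6 → C7: no single fragment contains all of {C6, C7}, and the restricted closure of {C6} across the fragments never reaches {C7}.
C3, C6 → C1, C5 is preserved.
C4, C7 → C3 is preserved.
C2 → C1, C7 is preserved.
C1 → C7 is preserved.
C4 → C1, C7 is preserved.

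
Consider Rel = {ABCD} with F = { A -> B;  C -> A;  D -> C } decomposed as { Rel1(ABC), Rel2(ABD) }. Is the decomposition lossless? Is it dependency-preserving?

Lossless test: (AB)⁺ = {AB}, which is a superkey of neither fragment — lossy.
Dependency preservation: the restricted closure of {D} across the fragments never reaches {C}, so D → C cannot be enforced without a join — not preserved.

lossy and not dependency-preserving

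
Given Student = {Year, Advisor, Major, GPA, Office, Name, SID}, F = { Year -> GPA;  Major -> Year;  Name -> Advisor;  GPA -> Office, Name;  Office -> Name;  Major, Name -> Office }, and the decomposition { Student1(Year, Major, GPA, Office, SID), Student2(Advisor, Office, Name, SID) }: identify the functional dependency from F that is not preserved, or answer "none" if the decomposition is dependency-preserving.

Year → GPA lies within Student1.
Major → Year lies within Student1.
Name → Advisor lies within Student2.
GPA → Office, Name: restricted closure across fragments reaches Office, Name.
Office → Name lies within Student2.
Major, Name → Office: restricted closure across fragments reaches Office.
Every dependency is enforceable on the fragments, so the decomposition is dependency-preserving.

none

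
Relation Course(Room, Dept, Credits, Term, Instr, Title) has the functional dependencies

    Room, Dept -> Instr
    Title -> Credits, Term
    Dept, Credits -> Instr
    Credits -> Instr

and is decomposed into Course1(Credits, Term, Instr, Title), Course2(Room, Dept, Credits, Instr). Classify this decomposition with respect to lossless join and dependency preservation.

lossy but dependency-preserving

Lossless test: (Credits, Instr)⁺ = {Credits, Instr}, which is a superkey of neither fragment — lossy.
Dependency preservation: every FD's attributes lie within a single fragment, so each can be enforced locally — preserved.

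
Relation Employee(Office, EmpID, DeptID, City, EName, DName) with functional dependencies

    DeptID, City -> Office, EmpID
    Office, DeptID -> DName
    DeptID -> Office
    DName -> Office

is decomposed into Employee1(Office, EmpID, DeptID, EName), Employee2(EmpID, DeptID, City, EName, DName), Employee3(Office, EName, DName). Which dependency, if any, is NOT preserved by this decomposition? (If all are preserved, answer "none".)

DeptID, City → Office, EmpID: restricted closure across fragments reaches Office, EmpID.
Office, DeptID → DName: restricted closure across fragments reaches DName.
DeptID → Office lies within Employee1.
DName → Office lies within Employee3.
Every dependency is enforceable on the fragments, so the decomposition is dependency-preserving.

none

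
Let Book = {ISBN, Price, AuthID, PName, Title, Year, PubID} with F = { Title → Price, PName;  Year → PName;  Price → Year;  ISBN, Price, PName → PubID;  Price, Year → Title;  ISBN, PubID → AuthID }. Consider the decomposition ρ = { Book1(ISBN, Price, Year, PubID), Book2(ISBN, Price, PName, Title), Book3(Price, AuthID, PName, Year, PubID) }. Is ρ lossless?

Chase test. Columns are ISBN, Price, AuthID, PName, Title, Year, PubID; row i has aⱼ where attribute j ∈ Booki, else bᵢⱼ.
Initial tableau (one row per fragment):
  row 1: a1 a2 b13 b14 b15 a6 a7
  row 2: a1 a2 b23 a4 a5 b26 b27
  row 3: b31 a2 a3 a4 b35 a6 a7
Rows 1 and 3 agree on Year; apply Year→PName and equate their PName entries.
Rows 1 and 2 agree on Price; apply Price→Year and equate their Year entries.
Rows 1 and 2 agree on ISBN, Price, PName; apply ISBN, Price, PName→PubID and equate their PubID entries.
Rows 1 and 2 agree on Price, Year; apply Price, Year→Title and equate their Title entries.
Rows 1 and 3 agree on Price, Year; apply Price, Year→Title and equate their Title entries.
Rows 1 and 2 agree on ISBN, PubID; apply ISBN, PubID→AuthID and equate their AuthID entries.
No row becomes fully distinguished — the join is lossy.

No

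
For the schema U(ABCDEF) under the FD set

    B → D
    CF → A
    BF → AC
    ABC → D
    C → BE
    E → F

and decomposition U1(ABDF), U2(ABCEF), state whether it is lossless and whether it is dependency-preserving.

Lossless test: (ABF)⁺ = {ABCDEF}, which contains all of one fragment — lossless.
Dependency preservation: ABC → D is not contained in any single fragment, but the restricted closure of its left-hand side across the fragments still reaches the right-hand side; the remaining FDs each lie inside some fragment. All dependencies are preserved.

lossless and dependency-preserving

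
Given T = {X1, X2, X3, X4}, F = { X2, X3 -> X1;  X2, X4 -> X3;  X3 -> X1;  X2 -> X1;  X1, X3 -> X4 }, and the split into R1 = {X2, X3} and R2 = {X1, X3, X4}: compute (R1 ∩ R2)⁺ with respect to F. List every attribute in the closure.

R1 ∩ R2 = {X3}.
X3 → X1 applies, adding X1
X1, X3 → X4 applies, adding X4
Closure: {X1, X3, X4}.

X1, X3, X4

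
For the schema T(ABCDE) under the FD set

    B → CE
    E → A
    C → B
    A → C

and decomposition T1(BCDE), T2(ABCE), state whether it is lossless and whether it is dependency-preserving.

lossless and dependency-preserving

Lossless test: (BCE)⁺ = {ABCE}, which contains all of one fragment — lossless.
Dependency preservation: every FD's attributes lie within a single fragment, so each can be enforced locally — preserved.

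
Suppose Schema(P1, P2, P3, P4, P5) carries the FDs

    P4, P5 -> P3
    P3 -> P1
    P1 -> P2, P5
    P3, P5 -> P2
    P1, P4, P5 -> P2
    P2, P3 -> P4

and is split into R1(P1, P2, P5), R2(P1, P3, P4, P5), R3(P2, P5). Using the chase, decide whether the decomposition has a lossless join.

Yes

Chase test. Columns are P1, P2, P3, P4, P5; row i has aⱼ where attribute j ∈ Ri, else bᵢⱼ.
Initial tableau (one row per fragment):
  row 1: a1 a2 b13 b14 a5
  row 2: a1 b22 a3 a4 a5
  row 3: b31 a2 b33 b34 a5
Rows 1 and 2 agree on P1; apply P1→P2, P5 and equate their P2, P5 entries.
Row 2 is now all distinguished symbols — the join is lossless.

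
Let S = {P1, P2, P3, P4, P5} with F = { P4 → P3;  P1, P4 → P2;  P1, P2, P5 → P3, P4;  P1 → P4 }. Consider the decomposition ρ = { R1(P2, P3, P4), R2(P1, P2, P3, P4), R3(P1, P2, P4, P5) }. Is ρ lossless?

Yes

Chase test. Columns are P1, P2, P3, P4, P5; row i has aⱼ where attribute j ∈ Ri, else bᵢⱼ.
Initial tableau (one row per fragment):
  row 1: b11 a2 a3 a4 b15
  row 2: a1 a2 a3 a4 b25
  row 3: a1 a2 b33 a4 a5
Rows 1 and 3 agree on P4; apply P4→P3 and equate their P3 entries.
Row 3 is now all distinguished symbols — the join is lossless.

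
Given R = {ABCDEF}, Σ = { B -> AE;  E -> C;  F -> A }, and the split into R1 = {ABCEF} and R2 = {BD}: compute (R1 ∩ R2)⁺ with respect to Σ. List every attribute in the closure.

R1 ∩ R2 = {B}.
B → AE applies, adding AE
E → C applies, adding C
Closure: {ABCE}.

ABCE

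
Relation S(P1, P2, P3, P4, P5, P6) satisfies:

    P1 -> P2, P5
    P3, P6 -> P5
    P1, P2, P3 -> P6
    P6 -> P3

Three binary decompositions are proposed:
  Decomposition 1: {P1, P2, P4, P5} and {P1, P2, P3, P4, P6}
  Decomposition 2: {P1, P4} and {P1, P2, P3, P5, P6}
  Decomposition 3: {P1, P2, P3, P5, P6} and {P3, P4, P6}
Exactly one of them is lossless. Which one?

Decomposition 1: common = {P1, P2, P4}, closure = {P1, P2, P4, P5} → lossless.
Decomposition 2: common = {P1}, closure = {P1, P2, P5} → lossy.
Decomposition 3: common = {P3, P6}, closure = {P3, P5, P6} → lossy.

Decomposition 1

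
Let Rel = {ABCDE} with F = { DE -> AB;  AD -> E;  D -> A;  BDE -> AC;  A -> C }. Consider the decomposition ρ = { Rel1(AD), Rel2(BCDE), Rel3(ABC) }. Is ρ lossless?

Yes

Chase test. Columns are ABCDE; row i has aⱼ where attribute j ∈ Reli, else bᵢⱼ.
Initial tableau (one row per fragment):
  row 1: a1 b12 b13 a4 b15
  row 2: b21 a2 a3 a4 a5
  row 3: a1 a2 a3 b34 b35
Rows 1 and 2 agree on D; apply D→A and equate their A entries.
Rows 1 and 2 agree on A; apply A→C and equate their C entries.
Rows 1 and 2 agree on AD; apply AD→E and equate their E entries.
Rows 1 and 2 agree on DE; apply DE→AB and equate their AB entries.
Row 1 is now all distinguished symbols — the join is lossless.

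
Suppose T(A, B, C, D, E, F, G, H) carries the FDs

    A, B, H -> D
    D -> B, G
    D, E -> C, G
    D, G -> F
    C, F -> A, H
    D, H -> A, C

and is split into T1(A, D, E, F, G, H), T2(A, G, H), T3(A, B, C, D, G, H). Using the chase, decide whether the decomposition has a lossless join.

Yes

Chase test. Columns are A, B, C, D, E, F, G, H; row i has aⱼ where attribute j ∈ Ti, else bᵢⱼ.
Initial tableau (one row per fragment):
  row 1: a1 b12 b13 a4 a5 a6 a7 a8
  row 2: a1 b22 b23 b24 b25 b26 a7 a8
  row 3: a1 a2 a3 a4 b35 b36 a7 a8
Rows 1 and 3 agree on D; apply D→B, G and equate their B, G entries.
Rows 1 and 3 agree on D, G; apply D, G→F and equate their F entries.
Rows 1 and 3 agree on D, H; apply D, H→A, C and equate their A, C entries.
Row 1 is now all distinguished symbols — the join is lossless.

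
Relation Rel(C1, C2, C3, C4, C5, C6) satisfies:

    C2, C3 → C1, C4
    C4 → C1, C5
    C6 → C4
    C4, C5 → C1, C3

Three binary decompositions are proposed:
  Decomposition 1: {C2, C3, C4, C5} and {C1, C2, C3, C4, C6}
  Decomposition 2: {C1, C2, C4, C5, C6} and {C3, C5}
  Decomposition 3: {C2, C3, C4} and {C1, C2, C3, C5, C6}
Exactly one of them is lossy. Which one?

Decomposition 2

Decomposition 1: common = {C2, C3, C4}, closure = {C1, C2, C3, C4, C5} → lossless.
Decomposition 2: common = {C5}, closure = {C5} → lossy.
Decomposition 3: common = {C2, C3}, closure = {C1, C2, C3, C4, C5} → lossless.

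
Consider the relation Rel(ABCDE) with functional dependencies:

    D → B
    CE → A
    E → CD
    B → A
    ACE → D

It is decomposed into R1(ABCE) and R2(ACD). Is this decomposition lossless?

No

Common attributes: R1 ∩ R2 = {AC}.
No dependency enlarges {AC}, so (AC)⁺ = {AC}.
The closure contains neither all of R1 = {ABCE} nor all of R2 = {ACD}, so the common attributes are not a superkey of either fragment. The join is lossy.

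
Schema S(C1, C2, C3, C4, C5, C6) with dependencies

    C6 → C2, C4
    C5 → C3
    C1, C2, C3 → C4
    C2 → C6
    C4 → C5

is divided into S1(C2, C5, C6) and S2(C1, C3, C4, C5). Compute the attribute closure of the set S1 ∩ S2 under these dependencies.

S1 ∩ S2 = {C5}.
C5 → C3 applies, adding C3
Closure: {C3, C5}.

C3, C5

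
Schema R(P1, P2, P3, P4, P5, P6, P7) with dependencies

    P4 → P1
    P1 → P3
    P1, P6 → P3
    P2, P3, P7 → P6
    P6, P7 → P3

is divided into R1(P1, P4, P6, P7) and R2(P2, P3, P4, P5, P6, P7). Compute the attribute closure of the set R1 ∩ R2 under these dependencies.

R1 ∩ R2 = {P4, P6, P7}.
P4 → P1 applies, adding P1
P1 → P3 applies, adding P3
Closure: {P1, P3, P4, P6, P7}.

P1, P3, P4, P6, P7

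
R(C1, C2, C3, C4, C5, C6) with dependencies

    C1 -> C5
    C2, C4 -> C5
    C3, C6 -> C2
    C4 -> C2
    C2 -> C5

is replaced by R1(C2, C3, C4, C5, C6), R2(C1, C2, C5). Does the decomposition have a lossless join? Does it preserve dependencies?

Lossless test: (C2, C5)⁺ = {C2, C5}, which is a superkey of neither fragment — lossy.
Dependency preservation: every FD's attributes lie within a single fragment, so each can be enforced locally — preserved.

lossy but dependency-preserving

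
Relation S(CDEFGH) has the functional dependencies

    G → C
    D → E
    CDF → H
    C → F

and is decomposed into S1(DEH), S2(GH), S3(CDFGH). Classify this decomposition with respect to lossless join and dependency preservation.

lossless and dependency-preserving

Lossless test (chase): Rows 2 and 3 agree on G; apply G→C and equate their C entries. Rows 1 and 3 agree on D; apply D→E and equate their E entries. Rows 2 and 3 agree on C; apply C→F and equate their F entries. Row 3 is now all distinguished symbols — the join is lossless.
Dependency preservation: every FD's attributes lie within a single fragment, so each can be enforced locally — preserved.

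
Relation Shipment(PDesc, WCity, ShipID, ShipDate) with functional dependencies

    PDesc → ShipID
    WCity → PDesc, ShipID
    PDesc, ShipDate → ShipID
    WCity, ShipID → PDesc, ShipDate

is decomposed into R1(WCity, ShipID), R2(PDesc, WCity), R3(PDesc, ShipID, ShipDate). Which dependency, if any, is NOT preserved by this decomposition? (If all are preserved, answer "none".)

WCity, ShipID → PDesc, ShipDate

Check WCity, ShipID → PDesc, ShipDate: no single fragment contains all of {PDesc, WCity, ShipID, ShipDate}, and the restricted closure of {WCity, ShipID} across the fragments never reaches {PDesc, ShipDate}.
PDesc → ShipID is preserved.
WCity → PDesc, ShipID is preserved.
PDesc, ShipDate → ShipID is preserved.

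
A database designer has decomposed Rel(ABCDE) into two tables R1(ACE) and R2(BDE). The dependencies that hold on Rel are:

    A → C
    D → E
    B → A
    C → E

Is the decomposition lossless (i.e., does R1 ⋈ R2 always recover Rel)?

Common attributes: R1 ∩ R2 = {E}.
No dependency enlarges {E}, so (E)⁺ = {E}.
The closure contains neither all of R1 = {ACE} nor all of R2 = {BDE}, so the common attributes are not a superkey of either fragment. The join is lossy.

No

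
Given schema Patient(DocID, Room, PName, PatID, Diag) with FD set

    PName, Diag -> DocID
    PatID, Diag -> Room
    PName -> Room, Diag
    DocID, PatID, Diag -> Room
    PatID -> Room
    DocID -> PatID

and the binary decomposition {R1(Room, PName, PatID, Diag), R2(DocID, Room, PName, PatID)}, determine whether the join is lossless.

Yes

Common attributes: R1 ∩ R2 = {Room, PName, PatID}.
Closure of {Room, PName, PatID}: PName → Room, Diag applies, adding Diag; PName, Diag → DocID applies, adding DocID. So (Room, PName, PatID)⁺ = {DocID, Room, PName, PatID, Diag}.
This closure contains every attribute of R1, so R1 ∩ R2 → R1. The join is lossless.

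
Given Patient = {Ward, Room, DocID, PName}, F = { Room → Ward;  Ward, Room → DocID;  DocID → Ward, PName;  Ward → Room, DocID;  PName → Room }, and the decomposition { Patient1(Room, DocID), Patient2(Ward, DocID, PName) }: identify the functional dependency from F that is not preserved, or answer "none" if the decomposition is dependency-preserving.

Room → Ward: restricted closure across fragments reaches Ward.
Ward, Room → DocID: restricted closure across fragments reaches DocID.
DocID → Ward, PName lies within Patient2.
Ward → Room, DocID: restricted closure across fragments reaches Room, DocID.
PName → Room: restricted closure across fragments reaches Room.
Every dependency is enforceable on the fragments, so the decomposition is dependency-preserving.

none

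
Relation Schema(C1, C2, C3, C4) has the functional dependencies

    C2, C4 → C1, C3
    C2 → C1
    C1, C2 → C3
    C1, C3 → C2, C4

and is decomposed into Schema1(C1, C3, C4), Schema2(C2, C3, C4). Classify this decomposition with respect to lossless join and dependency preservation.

lossy and not dependency-preserving

Lossless test: (C3, C4)⁺ = {C3, C4}, which is a superkey of neither fragment — lossy.
Dependency preservation: the restricted closure of {C2, C4} across the fragments never reaches {C1, C3}, so C2, C4 → C1, C3 cannot be enforced without a join — not preserved.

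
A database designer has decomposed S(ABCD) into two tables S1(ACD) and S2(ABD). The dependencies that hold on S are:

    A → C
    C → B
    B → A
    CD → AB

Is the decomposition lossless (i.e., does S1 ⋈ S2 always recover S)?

Common attributes: S1 ∩ S2 = {AD}.
Closure of {AD}: A → C applies, adding C; C → B applies, adding B. So (AD)⁺ = {ABCD}.
This closure contains every attribute of S1, so S1 ∩ S2 → S1. The join is lossless.

Yes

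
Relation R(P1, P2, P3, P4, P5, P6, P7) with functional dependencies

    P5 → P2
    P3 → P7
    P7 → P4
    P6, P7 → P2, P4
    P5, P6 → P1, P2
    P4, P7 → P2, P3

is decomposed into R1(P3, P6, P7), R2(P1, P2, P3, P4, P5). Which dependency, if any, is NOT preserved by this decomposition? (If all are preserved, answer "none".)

P5, P6 → P1, P2

Check P5, P6 → P1, P2: no single fragment contains all of {P1, P2, P5, P6}, and the restricted closure of {P5, P6} across the fragments never reaches {P1, P2}.
P5 → P2 is preserved.
P3 → P7 is preserved.
P7 → P4 is preserved.
P6, P7 → P2, P4 is preserved.
P4, P7 → P2, P3 is preserved.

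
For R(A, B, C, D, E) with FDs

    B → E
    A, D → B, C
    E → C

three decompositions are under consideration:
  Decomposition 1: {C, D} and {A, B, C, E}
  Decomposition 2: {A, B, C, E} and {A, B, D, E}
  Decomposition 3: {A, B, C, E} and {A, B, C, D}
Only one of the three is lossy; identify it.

Decomposition 1

Decomposition 1: common = {C}, closure = {C} → lossy.
Decomposition 2: common = {A, B, E}, closure = {A, B, C, E} → lossless.
Decomposition 3: common = {A, B, C}, closure = {A, B, C, E} → lossless.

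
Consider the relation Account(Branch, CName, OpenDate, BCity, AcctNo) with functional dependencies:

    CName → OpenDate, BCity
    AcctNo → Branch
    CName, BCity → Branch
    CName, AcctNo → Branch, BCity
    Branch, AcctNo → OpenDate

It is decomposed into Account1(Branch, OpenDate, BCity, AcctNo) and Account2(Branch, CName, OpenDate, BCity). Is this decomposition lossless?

Common attributes: Account1 ∩ Account2 = {Branch, OpenDate, BCity}.
No dependency enlarges {Branch, OpenDate, BCity}, so (Branch, OpenDate, BCity)⁺ = {Branch, OpenDate, BCity}.
The closure contains neither all of Account1 = {Branch, OpenDate, BCity, AcctNo} nor all of Account2 = {Branch, CName, OpenDate, BCity}, so the common attributes are not a superkey of either fragment. The join is lossy.

No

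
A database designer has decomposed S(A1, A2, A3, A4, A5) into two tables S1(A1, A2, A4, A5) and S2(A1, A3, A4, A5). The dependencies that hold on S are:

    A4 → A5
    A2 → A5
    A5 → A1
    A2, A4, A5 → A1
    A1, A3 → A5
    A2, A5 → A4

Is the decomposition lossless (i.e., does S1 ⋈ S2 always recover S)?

Common attributes: S1 ∩ S2 = {A1, A4, A5}.
No dependency enlarges {A1, A4, A5}, so (A1, A4, A5)⁺ = {A1, A4, A5}.
The closure contains neither all of S1 = {A1, A2, A4, A5} nor all of S2 = {A1, A3, A4, A5}, so the common attributes are not a superkey of either fragment. The join is lossy.

No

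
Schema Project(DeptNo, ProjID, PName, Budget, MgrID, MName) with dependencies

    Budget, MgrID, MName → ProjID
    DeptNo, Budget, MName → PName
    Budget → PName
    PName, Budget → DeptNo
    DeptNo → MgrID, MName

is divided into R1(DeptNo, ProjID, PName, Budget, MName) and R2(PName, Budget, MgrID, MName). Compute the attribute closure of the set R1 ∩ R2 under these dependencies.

DeptNo, ProjID, PName, Budget, MgrID, MName

R1 ∩ R2 = {PName, Budget, MName}.
PName, Budget → DeptNo applies, adding DeptNo
DeptNo → MgrID, MName applies, adding MgrID
Budget, MgrID, MName → ProjID applies, adding ProjID
Closure: {DeptNo, ProjID, PName, Budget, MgrID, MName}.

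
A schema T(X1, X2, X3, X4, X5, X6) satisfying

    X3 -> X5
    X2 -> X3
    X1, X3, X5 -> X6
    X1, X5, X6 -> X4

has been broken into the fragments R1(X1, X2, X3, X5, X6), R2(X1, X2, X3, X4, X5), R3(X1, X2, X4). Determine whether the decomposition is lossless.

Yes

Chase test. Columns are X1, X2, X3, X4, X5, X6; row i has aⱼ where attribute j ∈ Ri, else bᵢⱼ.
Initial tableau (one row per fragment):
  row 1: a1 a2 a3 b14 a5 a6
  row 2: a1 a2 a3 a4 a5 b26
  row 3: a1 a2 b33 a4 b35 b36
Rows 1 and 3 agree on X2; apply X2→X3 and equate their X3 entries.
Rows 1 and 2 agree on X1, X3, X5; apply X1, X3, X5→X6 and equate their X6 entries.
Rows 1 and 2 agree on X1, X5, X6; apply X1, X5, X6→X4 and equate their X4 entries.
Rows 1 and 3 agree on X3; apply X3→X5 and equate their X5 entries.
Rows 1 and 3 agree on X1, X3, X5; apply X1, X3, X5→X6 and equate their X6 entries.
Row 1 is now all distinguished symbols — the join is lossless.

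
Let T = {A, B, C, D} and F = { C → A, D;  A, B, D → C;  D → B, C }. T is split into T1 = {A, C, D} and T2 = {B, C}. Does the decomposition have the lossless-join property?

Yes

Common attributes: T1 ∩ T2 = {C}.
Closure of {C}: C → A, D applies, adding A, D; D → B, C applies, adding B. So (C)⁺ = {A, B, C, D}.
This closure contains every attribute of T1, so T1 ∩ T2 → T1. The join is lossless.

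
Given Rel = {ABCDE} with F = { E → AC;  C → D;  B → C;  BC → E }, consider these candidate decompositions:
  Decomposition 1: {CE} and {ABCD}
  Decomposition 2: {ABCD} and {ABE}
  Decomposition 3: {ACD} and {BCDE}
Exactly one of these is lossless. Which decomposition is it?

Decomposition 1: common = {C}, closure = {CD} → lossy.
Decomposition 2: common = {AB}, closure = {ABCDE} → lossless.
Decomposition 3: common = {CD}, closure = {CD} → lossy.

Decomposition 2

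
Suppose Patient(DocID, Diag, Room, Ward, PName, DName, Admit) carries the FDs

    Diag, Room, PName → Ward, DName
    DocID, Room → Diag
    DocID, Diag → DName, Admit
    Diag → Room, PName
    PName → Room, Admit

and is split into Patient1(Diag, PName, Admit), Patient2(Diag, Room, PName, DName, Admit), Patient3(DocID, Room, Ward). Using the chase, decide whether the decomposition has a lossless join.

Chase test. Columns are DocID, Diag, Room, Ward, PName, DName, Admit; row i has aⱼ where attribute j ∈ Patienti, else bᵢⱼ.
Initial tableau (one row per fragment):
  row 1: b11 a2 b13 b14 a5 b16 a7
  row 2: b21 a2 a3 b24 a5 a6 a7
  row 3: a1 b32 a3 a4 b35 b36 b37
Rows 1 and 2 agree on Diag; apply Diag→Room, PName and equate their Room, PName entries.
Rows 1 and 2 agree on Diag, Room, PName; apply Diag, Room, PName→Ward, DName and equate their Ward, DName entries.
No row becomes fully distinguished — the join is lossy.

No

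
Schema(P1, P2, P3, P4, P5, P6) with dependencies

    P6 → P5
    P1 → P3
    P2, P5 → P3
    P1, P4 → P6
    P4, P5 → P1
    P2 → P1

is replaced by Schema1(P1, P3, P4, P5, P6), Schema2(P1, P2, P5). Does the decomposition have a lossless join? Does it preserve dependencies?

lossy but dependency-preserving

Lossless test: (P1, P5)⁺ = {P1, P3, P5}, which is a superkey of neither fragment — lossy.
Dependency preservation: P2, P5 → P3 is not contained in any single fragment, but the restricted closure of its left-hand side across the fragments still reaches the right-hand side; the remaining FDs each lie inside some fragment. All dependencies are preserved.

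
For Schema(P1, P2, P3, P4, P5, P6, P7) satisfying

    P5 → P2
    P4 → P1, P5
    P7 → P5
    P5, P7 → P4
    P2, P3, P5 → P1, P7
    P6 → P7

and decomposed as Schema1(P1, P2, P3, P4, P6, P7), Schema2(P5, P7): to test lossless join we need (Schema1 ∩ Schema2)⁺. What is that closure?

P1, P2, P4, P5, P7

Schema1 ∩ Schema2 = {P7}.
P7 → P5 applies, adding P5
P5, P7 → P4 applies, adding P4
P5 → P2 applies, adding P2
P4 → P1, P5 applies, adding P1
Closure: {P1, P2, P4, P5, P7}.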